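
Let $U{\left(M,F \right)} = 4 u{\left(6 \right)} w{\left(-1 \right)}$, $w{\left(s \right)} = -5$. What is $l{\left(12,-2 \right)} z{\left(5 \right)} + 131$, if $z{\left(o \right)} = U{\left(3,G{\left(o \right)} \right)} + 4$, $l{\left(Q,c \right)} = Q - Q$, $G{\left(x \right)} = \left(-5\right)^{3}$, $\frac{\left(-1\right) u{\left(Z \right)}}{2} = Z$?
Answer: $131$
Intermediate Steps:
$u{\left(Z \right)} = - 2 Z$
$G{\left(x \right)} = -125$
$U{\left(M,F \right)} = 240$ ($U{\left(M,F \right)} = 4 \left(\left(-2\right) 6\right) \left(-5\right) = 4 \left(-12\right) \left(-5\right) = \left(-48\right) \left(-5\right) = 240$)
$l{\left(Q,c \right)} = 0$
$z{\left(o \right)} = 244$ ($z{\left(o \right)} = 240 + 4 = 244$)
$l{\left(12,-2 \right)} z{\left(5 \right)} + 131 = 0 \cdot 244 + 131 = 0 + 131 = 131$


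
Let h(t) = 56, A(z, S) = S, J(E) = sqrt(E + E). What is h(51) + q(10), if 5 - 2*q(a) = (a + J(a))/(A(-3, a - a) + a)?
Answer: 58 - sqrt(5)/10 ≈ 57.776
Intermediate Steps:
J(E) = sqrt(2)*sqrt(E) (J(E) = sqrt(2*E) = sqrt(2)*sqrt(E))
q(a) = 5/2 - (a + sqrt(2)*sqrt(a))/(2*a) (q(a) = 5/2 - (a + sqrt(2)*sqrt(a))/(2*((a - a) + a)) = 5/2 - (a + sqrt(2)*sqrt(a))/(2*(0 + a)) = 5/2 - (a + sqrt(2)*sqrt(a))/(2*a))
h(51) + q(10) = 56 + (2 - sqrt(2)/(2*sqrt(10))) = 56 + (2 - sqrt(2)*sqrt(10)/10/2) = 56 + (2 - sqrt(5)/10) = 58 - sqrt(5)/10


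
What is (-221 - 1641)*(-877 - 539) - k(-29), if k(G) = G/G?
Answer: 2636591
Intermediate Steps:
k(G) = 1
(-221 - 1641)*(-877 - 539) - k(-29) = (-221 - 1641)*(-877 - 539) - 1*1 = -1862*(-1416) - 1 = 2636592 - 1 = 2636591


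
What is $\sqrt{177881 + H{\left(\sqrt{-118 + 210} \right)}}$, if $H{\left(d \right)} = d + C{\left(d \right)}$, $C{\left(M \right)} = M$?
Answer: $\sqrt{177881 + 4 \sqrt{23}} \approx 421.78$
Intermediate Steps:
$H{\left(d \right)} = 2 d$ ($H{\left(d \right)} = d + d = 2 d$)
$\sqrt{177881 + H{\left(\sqrt{-118 + 210} \right)}} = \sqrt{177881 + 2 \sqrt{-118 + 210}} = \sqrt{177881 + 2 \sqrt{92}} = \sqrt{177881 + 2 \cdot 2 \sqrt{23}} = \sqrt{177881 + 4 \sqrt{23}}$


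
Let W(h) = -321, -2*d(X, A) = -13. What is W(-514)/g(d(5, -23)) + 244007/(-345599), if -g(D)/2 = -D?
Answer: -114109370/4492787 ≈ -25.398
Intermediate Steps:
d(X, A) = 13/2 (d(X, A) = -1/2*(-13) = 13/2)
g(D) = 2*D (g(D) = -(-2)*D = 2*D)
W(-514)/g(d(5, -23)) + 244007/(-345599) = -321/(2*(13/2)) + 244007/(-345599) = -321/13 + 244007*(-1/345599) = -321*1/13 - 244007/345599 = -321/13 - 244007/345599 = -114109370/4492787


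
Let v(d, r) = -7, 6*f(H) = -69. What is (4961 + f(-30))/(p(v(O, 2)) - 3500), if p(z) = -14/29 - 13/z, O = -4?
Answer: -2009497/1420442 ≈ -1.4147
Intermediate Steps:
f(H) = -23/2 (f(H) = (⅙)*(-69) = -23/2)
p(z) = -14/29 - 13/z (p(z) = -14*1/29 - 13/z = -14/29 - 13/z)
(4961 + f(-30))/(p(v(O, 2)) - 3500) = (4961 - 23/2)/((-14/29 - 13/(-7)) - 3500) = 9899/(2*((-14/29 - 13*(-⅐)) - 3500)) = 9899/(2*((-14/29 + 13/7) - 3500)) = 9899/(2*(279/203 - 3500)) = 9899/(2*(-710221/203)) = (9899/2)*(-203/710221) = -2009497/1420442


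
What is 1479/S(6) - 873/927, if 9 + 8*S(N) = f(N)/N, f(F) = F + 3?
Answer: -812949/515 ≈ -1578.5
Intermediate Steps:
f(F) = 3 + F
S(N) = -9/8 + (3 + N)/(8*N) (S(N) = -9/8 + ((3 + N)/N)/8 = -9/8 + (3 + N)/(8*N))
1479/S(6) - 873/927 = 1479/(((3/8 - 1*6)/6)) - 873/927 = 1479/(((3/8 - 6)/6)) - 873*1/927 = 1479/(((1/6)*(-45/8))) - 97/103 = 1479/(-15/16) - 97/103 = 1479*(-16/15) - 97/103 = -7888/5 - 97/103 = -812949/515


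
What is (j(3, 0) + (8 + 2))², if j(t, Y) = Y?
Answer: 100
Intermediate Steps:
(j(3, 0) + (8 + 2))² = (0 + (8 + 2))² = (0 + 10)² = 10² = 100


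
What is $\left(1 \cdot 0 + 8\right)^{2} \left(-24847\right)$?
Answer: $-1590208$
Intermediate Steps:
$\left(1 \cdot 0 + 8\right)^{2} \left(-24847\right) = \left(0 + 8\right)^{2} \left(-24847\right) = 8^{2} \left(-24847\right) = 64 \left(-24847\right) = -1590208$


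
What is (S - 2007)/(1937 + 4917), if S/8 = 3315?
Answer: 24513/6854 ≈ 3.5765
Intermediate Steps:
S = 26520 (S = 8*3315 = 26520)
(S - 2007)/(1937 + 4917) = (26520 - 2007)/(1937 + 4917) = 24513/6854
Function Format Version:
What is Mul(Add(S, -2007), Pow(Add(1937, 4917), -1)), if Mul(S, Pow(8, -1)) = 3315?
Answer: Rational(24513, 6854) ≈ 3.5765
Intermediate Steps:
S = 26520 (S = Mul(8, 3315) = 26520)
Mul(Add(S, -2007), Pow(Add(1937, 4917), -1)) = Mul(Add(26520, -2007), Pow(Add(1937, 4917), -1)) = Mul(24513, Pow(6854, -1)) = Mul(24513, Rational(1, 6854)) = Rational(24513, 6854)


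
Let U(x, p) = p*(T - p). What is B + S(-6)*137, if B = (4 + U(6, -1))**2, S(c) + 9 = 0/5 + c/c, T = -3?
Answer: -1060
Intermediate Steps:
U(x, p) = p*(-3 - p)
S(c) = -8 (S(c) = -9 + (0/5 + c/c) = -9 + (0*(1/5) + 1) = -9 + (0 + 1) = -9 + 1 = -8)
B = 36 (B = (4 - 1*(-1)*(3 - 1))**2 = (4 - 1*(-1)*2)**2 = (4 + 2)**2 = 6**2 = 36)
B + S(-6)*137 = 36 - 8*137 = 36 - 1096 = -1060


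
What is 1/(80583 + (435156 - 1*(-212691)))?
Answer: 1/728430 ≈ 1.3728e-6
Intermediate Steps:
1/(80583 + (435156 - 1*(-212691))) = 1/(80583 + (435156 + 212691)) = 1/(80583 + 647847) = 1/728430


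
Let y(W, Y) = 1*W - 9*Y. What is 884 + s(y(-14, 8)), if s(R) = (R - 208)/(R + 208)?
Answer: 53777/61 ≈ 881.59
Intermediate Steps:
y(W, Y) = W - 9*Y
s(R) = (-208 + R)/(208 + R)
884 + s(y(-14, 8)) = 884 + (-208 + (-14 - 9*8))/(208 + (-14 - 9*8)) = 884 + (-208 + (-14 - 72))/(208 + (-14 - 72)) = 884 + (-208 - 86)/(208 - 86) = 884 - 294/122 = 884 + (1/122)*(-294) = 884 - 147/61 = 53777/61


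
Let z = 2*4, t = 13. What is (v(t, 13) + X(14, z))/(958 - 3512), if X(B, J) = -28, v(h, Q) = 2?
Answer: 13/1277 ≈ 0.010180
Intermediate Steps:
z = 8
(v(t, 13) + X(14, z))/(958 - 3512) = (2 - 28)/(958 - 3512) = -26/(-2554) = -26*(-1/2554) = 13/1277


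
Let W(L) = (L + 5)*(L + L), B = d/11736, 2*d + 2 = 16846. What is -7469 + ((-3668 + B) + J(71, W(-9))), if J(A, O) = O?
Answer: -64925209/5868 ≈ -11064.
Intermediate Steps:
d = 8422 (d = -1 + (1/2)*16846 = -1 + 8423 = 8422)
B = 4211/5868 (B = 8422/11736 = 8422*(1/11736) = 4211/5868 ≈ 0.71762)
W(L) = 2*L*(5 + L) (W(L) = (5 + L)*(2*L) = 2*L*(5 + L))
-7469 + ((-3668 + B) + J(71, W(-9))) = -7469 + ((-3668 + 4211/5868) + 2*(-9)*(5 - 9)) = -7469 + (-21519613/5868 + 2*(-9)*(-4)) = -7469 + (-21519613/5868 + 72) = -7469 - 21097117/5868 = -64925209/5868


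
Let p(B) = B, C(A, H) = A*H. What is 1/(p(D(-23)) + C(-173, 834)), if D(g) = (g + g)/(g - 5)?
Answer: -14/2019925 ≈ -6.9310e-6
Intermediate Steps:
D(g) = 2*g/(-5 + g) (D(g) = (2*g)/(-5 + g) = 2*g/(-5 + g))
1/(p(D(-23)) + C(-173, 834)) = 1/(2*(-23)/(-5 - 23) - 173*834) = 1/(2*(-23)/(-28) - 144282) = 1/(2*(-23)*(-1/28) - 144282) = 1/(23/14 - 144282) = 1/(-2019925/14) = -14/2019925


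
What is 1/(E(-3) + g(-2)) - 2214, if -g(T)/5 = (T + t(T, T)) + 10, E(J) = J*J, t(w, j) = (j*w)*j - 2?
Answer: -42065/19 ≈ -2213.9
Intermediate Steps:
t(w, j) = -2 + w*j² (t(w, j) = w*j² - 2 = -2 + w*j²)
E(J) = J²
g(T) = -40 - 5*T - 5*T³ (g(T) = -5*((T + (-2 + T*T²)) + 10) = -5*((T + (-2 + T³)) + 10) = -5*((-2 + T + T³) + 10) = -5*(8 + T + T³) = -40 - 5*T - 5*T³)
1/(E(-3) + g(-2)) - 2214 = 1/((-3)² + (-40 - 5*(-2) - 5*(-2)³)) - 2214 = 1/(9 + (-40 + 10 - 5*(-8))) - 2214 = 1/(9 + (-40 + 10 + 40)) - 2214 = 1/(9 + 10) - 2214 = 1/19 - 2214 = -42065/19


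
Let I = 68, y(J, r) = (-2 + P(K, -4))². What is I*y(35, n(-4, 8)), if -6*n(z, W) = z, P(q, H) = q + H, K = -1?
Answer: 3332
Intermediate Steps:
P(q, H) = H + q
n(z, W) = -z/6
y(J, r) = 49 (y(J, r) = (-2 + (-4 - 1))² = (-2 - 5)² = (-7)² = 49)
I*y(35, n(-4, 8)) = 68*49 = 3332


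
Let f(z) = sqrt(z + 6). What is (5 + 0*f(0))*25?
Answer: 125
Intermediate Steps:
f(z) = sqrt(6 + z)
(5 + 0*f(0))*25 = (5 + 0*sqrt(6 + 0))*25 = (5 + 0*sqrt(6))*25 = (5 + 0)*25 = 5*25 = 125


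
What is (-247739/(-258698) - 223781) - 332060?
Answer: -143794707279/258698 ≈ -5.5584e+5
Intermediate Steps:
(-247739/(-258698) - 223781) - 332060 = (-247739*(-1/258698) - 223781) - 332060 = (247739/258698 - 223781) - 332060 = -57891449399/258698 - 332060 = -143794707279/258698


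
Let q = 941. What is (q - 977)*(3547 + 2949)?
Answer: -233856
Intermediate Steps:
(q - 977)*(3547 + 2949) = (941 - 977)*(3547 + 2949) = -36*6496 = -233856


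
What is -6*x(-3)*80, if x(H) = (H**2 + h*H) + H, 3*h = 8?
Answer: 960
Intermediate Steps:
h = 8/3 (h = (1/3)*8 = 8/3 ≈ 2.6667)
x(H) = H**2 + 11*H/3 (x(H) = (H**2 + 8*H/3) + H = H**2 + 11*H/3)
-6*x(-3)*80 = -2*(-3)*(11 + 3*(-3))*80 = -2*(-3)*(11 - 9)*80 = -2*(-3)*2*80 = -6*(-2)*80 = 12*80 = 960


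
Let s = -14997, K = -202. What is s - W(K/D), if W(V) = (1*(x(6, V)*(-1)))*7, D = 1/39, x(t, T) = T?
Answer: -70143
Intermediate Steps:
D = 1/39 ≈ 0.025641
W(V) = -7*V (W(V) = (1*(V*(-1)))*7 = (1*(-V))*7 = -V*7 = -7*V)
s - W(K/D) = -14997 - (-7)*(-202/1/39) = -14997 - (-7)*(-202*39) = -14997 - (-7)*(-7878) = -14997 - 1*55146 = -14997 - 55146 = -70143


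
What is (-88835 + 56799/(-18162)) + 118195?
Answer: 59242169/2018 ≈ 29357.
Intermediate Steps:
(-88835 + 56799/(-18162)) + 118195 = (-88835 + 56799*(-1/18162)) + 118195 = (-88835 - 6311/2018) + 118195 = -179275341/2018 + 118195 = 59242169/2018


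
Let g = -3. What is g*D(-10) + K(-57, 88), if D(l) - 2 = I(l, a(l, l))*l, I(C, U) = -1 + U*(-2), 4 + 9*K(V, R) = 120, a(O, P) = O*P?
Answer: -54208/9 ≈ -6023.1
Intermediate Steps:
K(V, R) = 116/9 (K(V, R) = -4/9 + (1/9)*120 = -4/9 + 40/3 = 116/9)
I(C, U) = -1 - 2*U
D(l) = 2 + l*(-1 - 2*l**2) (D(l) = 2 + (-1 - 2*l*l)*l = 2 + (-1 - 2*l**2)*l = 2 + l*(-1 - 2*l**2))
g*D(-10) + K(-57, 88) = -3*(2 - 1*(-10) - 2*(-10)**3) + 116/9 = -3*(2 + 10 - 2*(-1000)) + 116/9 = -3*(2 + 10 + 2000) + 116/9 = -3*2012 + 116/9 = -6036 + 116/9 = -54208/9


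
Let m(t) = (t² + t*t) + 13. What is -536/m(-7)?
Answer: -536/111 ≈ -4.8288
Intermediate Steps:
m(t) = 13 + 2*t² (m(t) = (t² + t²) + 13 = 2*t² + 13 = 13 + 2*t²)
-536/m(-7) = -536/(13 + 2*(-7)²) = -536/(13 + 2*49) = -536/(13 + 98) = -536/111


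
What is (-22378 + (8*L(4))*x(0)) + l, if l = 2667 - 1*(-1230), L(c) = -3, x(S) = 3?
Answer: -18553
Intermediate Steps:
l = 3897 (l = 2667 + 1230 = 3897)
(-22378 + (8*L(4))*x(0)) + l = (-22378 + (8*(-3))*3) + 3897 = (-22378 - 24*3) + 3897 = (-22378 - 72) + 3897 = -22450 + 3897 = -18553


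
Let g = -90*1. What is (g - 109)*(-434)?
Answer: 86366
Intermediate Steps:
g = -90
(g - 109)*(-434) = (-90 - 109)*(-434) = -199*(-434) = 86366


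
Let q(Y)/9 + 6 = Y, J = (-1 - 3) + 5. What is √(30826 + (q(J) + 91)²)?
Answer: √32942 ≈ 181.50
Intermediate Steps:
J = 1 (J = -4 + 5 = 1)
q(Y) = -54 + 9*Y
√(30826 + (q(J) + 91)²) = √(30826 + ((-54 + 9*1) + 91)²) = √(30826 + ((-54 + 9) + 91)²) = √(30826 + (-45 + 91)²) = √(30826 + 46²) = √(30826 + 2116) = √32942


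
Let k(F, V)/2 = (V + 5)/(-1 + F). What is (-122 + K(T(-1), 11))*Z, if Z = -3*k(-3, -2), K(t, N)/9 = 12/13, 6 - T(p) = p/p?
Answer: -6651/13 ≈ -511.62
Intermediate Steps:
T(p) = 5 (T(p) = 6 - p/p = 6 - 1*1 = 6 - 1 = 5)
k(F, V) = 2*(5 + V)/(-1 + F) (k(F, V) = 2*((V + 5)/(-1 + F)) = 2*((5 + V)/(-1 + F)) = 2*(5 + V)/(-1 + F))
K(t, N) = 108/13 (K(t, N) = 9*(12/13) = 108/13)
Z = 9/2 (Z = -6*(5 - 2)/(-1 - 3) = -6*3/(-4) = -6*(-1)*3/4 = -3*(-3/2) = 9/2 ≈ 4.5000)
(-122 + K(T(-1), 11))*Z = (-122 + 108/13)*(9/2) = -1478/13*9/2 = -6651/13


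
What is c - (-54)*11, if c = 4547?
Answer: 5141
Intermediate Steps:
c - (-54)*11 = 4547 - (-54)*11 = 4547 - 27*(-22) = 4547 + 594 = 5141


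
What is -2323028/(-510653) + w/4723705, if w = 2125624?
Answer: 12058755251212/2412174129365 ≈ 4.9991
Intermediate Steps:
-2323028/(-510653) + w/4723705 = -2323028/(-510653) + 2125624/4723705 = -2323028*(-1/510653) + 2125624*(1/4723705) = 2323028/510653 + 2125624/4723705 = 12058755251212/2412174129365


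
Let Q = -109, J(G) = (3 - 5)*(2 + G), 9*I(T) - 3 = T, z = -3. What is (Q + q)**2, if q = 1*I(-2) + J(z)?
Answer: 925444/81 ≈ 11425.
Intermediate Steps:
I(T) = 1/3 + T/9
J(G) = -4 - 2*G (J(G) = -2*(2 + G) = -4 - 2*G)
q = 19/9 (q = 1*(1/3 + (1/9)*(-2)) + (-4 - 2*(-3)) = 1*(1/3 - 2/9) + (-4 + 6) = 1*(1/9) + 2 = 1/9 + 2 = 19/9 ≈ 2.1111)
(Q + q)**2 = (-109 + 19/9)**2 = (-962/9)**2 = 925444/81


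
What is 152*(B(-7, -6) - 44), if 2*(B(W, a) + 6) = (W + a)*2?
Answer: -9576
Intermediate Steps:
B(W, a) = -6 + W + a (B(W, a) = -6 + ((W + a)*2)/2 = -6 + (2*W + 2*a)/2 = -6 + (W + a) = -6 + W + a)
152*(B(-7, -6) - 44) = 152*((-6 - 7 - 6) - 44) = 152*(-19 - 44) = 152*(-63) = -9576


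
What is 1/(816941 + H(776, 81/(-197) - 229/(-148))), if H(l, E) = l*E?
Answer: 7289/5961109199 ≈ 1.2228e-6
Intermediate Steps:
H(l, E) = E*l
1/(816941 + H(776, 81/(-197) - 229/(-148))) = 1/(816941 + (81/(-197) - 229/(-148))*776) = 1/(816941 + (81*(-1/197) - 229*(-1/148))*776) = 1/(816941 + (-81/197 + 229/148)*776) = 1/(816941 + (33125/29156)*776) = 1/(816941 + 6426250/7289) = 1/(5961109199/7289) = 7289/5961109199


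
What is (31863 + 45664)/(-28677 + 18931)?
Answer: -77527/9746 ≈ -7.9548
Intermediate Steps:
(31863 + 45664)/(-28677 + 18931) = 77527/(-9746) = 77527*(-1/9746) = -77527/9746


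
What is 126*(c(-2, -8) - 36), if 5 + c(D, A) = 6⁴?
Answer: 158130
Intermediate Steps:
c(D, A) = 1291 (c(D, A) = -5 + 6⁴ = -5 + 1296 = 1291)
126*(c(-2, -8) - 36) = 126*(1291 - 36) = 126*1255 = 158130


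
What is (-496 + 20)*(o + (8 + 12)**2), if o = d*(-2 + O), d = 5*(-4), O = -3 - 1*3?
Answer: -266560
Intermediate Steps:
O = -6 (O = -3 - 3 = -6)
d = -20
o = 160 (o = -20*(-2 - 6) = -20*(-8) = 160)
(-496 + 20)*(o + (8 + 12)**2) = (-496 + 20)*(160 + (8 + 12)**2) = -476*(160 + 20**2) = -476*(160 + 400) = -476*560 = -266560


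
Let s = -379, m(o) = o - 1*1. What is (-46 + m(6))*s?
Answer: 15539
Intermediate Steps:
m(o) = -1 + o (m(o) = o - 1 = -1 + o)
(-46 + m(6))*s = (-46 + (-1 + 6))*(-379) = (-46 + 5)*(-379) = -41*(-379) = 15539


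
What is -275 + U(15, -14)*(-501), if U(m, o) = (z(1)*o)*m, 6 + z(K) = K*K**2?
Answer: -526325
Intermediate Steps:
z(K) = -6 + K**3 (z(K) = -6 + K*K**2 = -6 + K**3)
U(m, o) = -5*m*o (U(m, o) = ((-6 + 1**3)*o)*m = ((-6 + 1)*o)*m = (-5*o)*m = -5*m*o)
-275 + U(15, -14)*(-501) = -275 - 5*15*(-14)*(-501) = -275 + 1050*(-501) = -275 - 526050 = -526325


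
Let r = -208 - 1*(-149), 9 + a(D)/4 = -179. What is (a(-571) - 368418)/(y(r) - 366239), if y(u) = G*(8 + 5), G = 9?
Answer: 184585/183061 ≈ 1.0083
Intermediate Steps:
a(D) = -752 (a(D) = -36 + 4*(-179) = -36 - 716 = -752)
r = -59 (r = -208 + 149 = -59)
y(u) = 117 (y(u) = 9*(8 + 5) = 9*13 = 117)
(a(-571) - 368418)/(y(r) - 366239) = (-752 - 368418)/(117 - 366239) = -369170/(-366122) = -369170*(-1/366122) = 184585/183061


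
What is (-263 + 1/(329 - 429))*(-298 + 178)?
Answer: 157806/5 ≈ 31561.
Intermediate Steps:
(-263 + 1/(329 - 429))*(-298 + 178) = (-263 + 1/(-100))*(-120) = (-263 - 1/100)*(-120) = -26301/100*(-120) = 157806/5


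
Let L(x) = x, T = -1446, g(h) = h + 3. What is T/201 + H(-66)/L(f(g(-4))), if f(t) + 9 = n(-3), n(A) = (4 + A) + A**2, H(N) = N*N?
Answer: 291370/67 ≈ 4348.8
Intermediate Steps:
H(N) = N**2
g(h) = 3 + h
n(A) = 4 + A + A**2
f(t) = 1 (f(t) = -9 + (4 - 3 + (-3)**2) = -9 + (4 - 3 + 9) = -9 + 10 = 1)
T/201 + H(-66)/L(f(g(-4))) = -1446/201 + (-66)**2/1 = -1446*1/201 + 4356*1 = -482/67 + 4356 = 291370/67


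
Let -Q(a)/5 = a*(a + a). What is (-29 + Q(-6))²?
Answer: 151321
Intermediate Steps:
Q(a) = -10*a² (Q(a) = -5*a*(a + a) = -5*a*2*a = -10*a²)
(-29 + Q(-6))² = (-29 - 10*(-6)²)² = (-29 - 10*36)² = (-29 - 360)² = (-389)² = 151321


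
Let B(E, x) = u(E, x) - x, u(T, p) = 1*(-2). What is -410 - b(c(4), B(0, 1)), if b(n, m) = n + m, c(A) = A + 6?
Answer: -417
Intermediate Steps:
u(T, p) = -2
B(E, x) = -2 - x
c(A) = 6 + A
b(n, m) = m + n
-410 - b(c(4), B(0, 1)) = -410 - ((-2 - 1*1) + (6 + 4)) = -410 - ((-2 - 1) + 10) = -410 - (-3 + 10) = -410 - 1*7 = -410 - 7 = -417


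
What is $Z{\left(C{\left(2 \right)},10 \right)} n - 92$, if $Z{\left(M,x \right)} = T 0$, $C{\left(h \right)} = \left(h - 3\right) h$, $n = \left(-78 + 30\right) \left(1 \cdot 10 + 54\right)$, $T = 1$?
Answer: $-92$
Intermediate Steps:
$n = -3072$ ($n = - 48 \left(10 + 54\right) = \left(-48\right) 64 = -3072$)
$C{\left(h \right)} = h \left(-3 + h\right)$ ($C{\left(h \right)} = \left(-3 + h\right) h = h \left(-3 + h\right)$)
$Z{\left(M,x \right)} = 0$ ($Z{\left(M,x \right)} = 1 \cdot 0 = 0$)
$Z{\left(C{\left(2 \right)},10 \right)} n - 92 = 0 \left(-3072\right) - 92 = 0 - 92 = -92$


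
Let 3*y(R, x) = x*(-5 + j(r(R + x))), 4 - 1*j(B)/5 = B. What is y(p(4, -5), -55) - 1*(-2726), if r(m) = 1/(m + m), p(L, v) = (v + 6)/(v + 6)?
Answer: 793849/324 ≈ 2450.2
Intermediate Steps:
p(L, v) = 1 (p(L, v) = (6 + v)/(6 + v) = 1)
r(m) = 1/(2*m)
j(B) = 20 - 5*B
y(R, x) = x*(15 - 5/(2*(R + x)))/3 (y(R, x) = (x*(-5 + (20 - 5/(2*(R + x)))))/3 = (x*(15 - 5/(2*(R + x))))/3 = x*(15 - 5/(2*(R + x)))/3)
y(p(4, -5), -55) - 1*(-2726) = (5/6)*(-55)*(-1 + 6*1 + 6*(-55))/(1 - 55) - 1*(-2726) = (5/6)*(-55)*(-1 + 6 - 330)/(-54) + 2726 = (5/6)*(-55)*(-1/54)*(-325) + 2726 = -89375/324 + 2726 = 793849/324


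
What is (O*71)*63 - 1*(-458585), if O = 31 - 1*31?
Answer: 458585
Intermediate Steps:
O = 0 (O = 31 - 31 = 0)
(O*71)*63 - 1*(-458585) = (0*71)*63 - 1*(-458585) = 0*63 + 458585 = 0 + 458585 = 458585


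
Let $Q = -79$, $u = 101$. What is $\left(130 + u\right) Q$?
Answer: $-18249$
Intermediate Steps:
$\left(130 + u\right) Q = \left(130 + 101\right) \left(-79\right) = 231 \left(-79\right) = -18249$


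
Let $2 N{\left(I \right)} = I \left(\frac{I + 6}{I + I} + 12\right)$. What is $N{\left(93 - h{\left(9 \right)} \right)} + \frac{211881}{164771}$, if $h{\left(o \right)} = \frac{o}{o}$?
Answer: $\frac{190404725}{329542} \approx 577.79$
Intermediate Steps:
$h{\left(o \right)} = 1$
$N{\left(I \right)} = \frac{I \left(12 + \frac{6 + I}{2 I}\right)}{2}$ ($N{\left(I \right)} = \frac{I \left(\frac{I + 6}{I + I} + 12\right)}{2} = \frac{I \left(\frac{6 + I}{2 I} + 12\right)}{2} = \frac{I \left(12 + \frac{6 + I}{2 I}\right)}{2}$)
$N{\left(93 - h{\left(9 \right)} \right)} + \frac{211881}{164771} = \left(\frac{3}{2} + \frac{25 \left(93 - 1\right)}{4}\right) + \frac{211881}{164771} = \left(\frac{3}{2} + \frac{25 \left(93 - 1\right)}{4}\right) + 211881 \cdot \frac{1}{164771} = \left(\frac{3}{2} + \frac{25}{4} \cdot 92\right) + \frac{211881}{164771} = \left(\frac{3}{2} + 575\right) + \frac{211881}{164771} = \frac{1153}{2} + \frac{211881}{164771} = \frac{190404725}{329542}$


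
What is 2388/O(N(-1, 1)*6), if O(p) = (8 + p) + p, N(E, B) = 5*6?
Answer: 597/92 ≈ 6.4891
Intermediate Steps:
N(E, B) = 30
O(p) = 8 + 2*p
2388/O(N(-1, 1)*6) = 2388/(8 + 2*(30*6)) = 2388/(8 + 2*180) = 2388/(8 + 360) = 2388/368 = 2388*(1/368) = 597/92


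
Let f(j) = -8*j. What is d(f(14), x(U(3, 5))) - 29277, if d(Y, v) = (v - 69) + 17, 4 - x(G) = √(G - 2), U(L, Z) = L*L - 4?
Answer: -29325 - √3 ≈ -29327.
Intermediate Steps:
U(L, Z) = -4 + L² (U(L, Z) = L² - 4 = -4 + L²)
x(G) = 4 - √(-2 + G) (x(G) = 4 - √(G - 2) = 4 - √(-2 + G))
d(Y, v) = -52 + v (d(Y, v) = (-69 + v) + 17 = -52 + v)
d(f(14), x(U(3, 5))) - 29277 = (-52 + (4 - √(-2 + (-4 + 3²)))) - 29277 = (-52 + (4 - √(-2 + (-4 + 9)))) - 29277 = (-52 + (4 - √(-2 + 5))) - 29277 = (-52 + (4 - √3)) - 29277 = (-48 - √3) - 29277 = -29325 - √3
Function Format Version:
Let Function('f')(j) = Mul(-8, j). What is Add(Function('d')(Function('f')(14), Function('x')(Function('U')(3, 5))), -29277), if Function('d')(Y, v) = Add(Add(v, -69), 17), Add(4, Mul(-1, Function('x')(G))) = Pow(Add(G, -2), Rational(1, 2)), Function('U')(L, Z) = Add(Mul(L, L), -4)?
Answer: Add(-29325, Mul(-1, Pow(3, Rational(1, 2)))) ≈ -29327.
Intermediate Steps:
Function('U')(L, Z) = Add(-4, Pow(L, 2)) (Function('U')(L, Z) = Add(Pow(L, 2), -4) = Add(-4, Pow(L, 2)))
Function('x')(G) = Add(4, Mul(-1, Pow(Add(-2, G), Rational(1, 2)))) (Function('x')(G) = Add(4, Mul(-1, Pow(Add(G, -2), Rational(1, 2)))) = Add(4, Mul(-1, Pow(Add(-2, G), Rational(1, 2)))))
Function('d')(Y, v) = Add(-52, v) (Function('d')(Y, v) = Add(Add(-69, v), 17) = Add(-52, v))
Add(Function('d')(Function('f')(14), Function('x')(Function('U')(3, 5))), -29277) = Add(Add(-52, Add(4, Mul(-1, Pow(Add(-2, Add(-4, Pow(3, 2))), Rational(1, 2))))), -29277) = Add(Add(-52, Add(4, Mul(-1, Pow(Add(-2, Add(-4, 9)), Rational(1, 2))))), -29277) = Add(Add(-52, Add(4, Mul(-1, Pow(Add(-2, 5), Rational(1, 2))))), -29277) = Add(Add(-52, Add(4, Mul(-1, Pow(3, Rational(1, 2))))), -29277) = Add(Add(-48, Mul(-1, Pow(3, Rational(1, 2)))), -29277) = Add(-29325, Mul(-1, Pow(3, Rational(1, 2))))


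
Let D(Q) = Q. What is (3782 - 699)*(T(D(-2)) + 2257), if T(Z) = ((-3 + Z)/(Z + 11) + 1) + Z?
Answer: 62581817/9 ≈ 6.9535e+6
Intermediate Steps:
T(Z) = 1 + Z + (-3 + Z)/(11 + Z) (T(Z) = ((-3 + Z)/(11 + Z) + 1) + Z = (1 + (-3 + Z)/(11 + Z)) + Z = 1 + Z + (-3 + Z)/(11 + Z))
(3782 - 699)*(T(D(-2)) + 2257) = (3782 - 699)*((8 + (-2)² + 13*(-2))/(11 - 2) + 2257) = 3083*((8 + 4 - 26)/9 + 2257) = 3083*((⅑)*(-14) + 2257) = 3083*(-14/9 + 2257) = 3083*(20299/9) = 62581817/9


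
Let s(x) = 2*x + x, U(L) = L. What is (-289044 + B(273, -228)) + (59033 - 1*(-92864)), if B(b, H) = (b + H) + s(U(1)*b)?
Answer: -136283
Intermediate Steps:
s(x) = 3*x
B(b, H) = H + 4*b (B(b, H) = (b + H) + 3*(1*b) = (H + b) + 3*b = H + 4*b)
(-289044 + B(273, -228)) + (59033 - 1*(-92864)) = (-289044 + (-228 + 4*273)) + (59033 - 1*(-92864)) = (-289044 + (-228 + 1092)) + (59033 + 92864) = (-289044 + 864) + 151897 = -288180 + 151897 = -136283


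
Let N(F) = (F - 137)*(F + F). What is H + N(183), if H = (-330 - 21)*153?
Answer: -36867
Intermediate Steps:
N(F) = 2*F*(-137 + F) (N(F) = (-137 + F)*(2*F) = 2*F*(-137 + F))
H = -53703 (H = -351*153 = -53703)
H + N(183) = -53703 + 2*183*(-137 + 183) = -53703 + 2*183*46 = -53703 + 16836 = -36867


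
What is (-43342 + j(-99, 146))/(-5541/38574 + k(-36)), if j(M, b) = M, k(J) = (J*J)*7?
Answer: -558564378/116645929 ≈ -4.7885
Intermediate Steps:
k(J) = 7*J² (k(J) = J²*7 = 7*J²)
(-43342 + j(-99, 146))/(-5541/38574 + k(-36)) = (-43342 - 99)/(-5541/38574 + 7*(-36)²) = -43441/(-5541*1/38574 + 7*1296) = -43441/(-1847/12858 + 9072) = -43441/116645929/12858 = -43441*12858/116645929 = -558564378/116645929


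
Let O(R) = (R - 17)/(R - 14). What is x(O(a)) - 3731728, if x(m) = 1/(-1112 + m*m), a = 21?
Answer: -203274687665/54472 ≈ -3.7317e+6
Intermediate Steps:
O(R) = (-17 + R)/(-14 + R)
x(m) = 1/(-1112 + m²)
x(O(a)) - 3731728 = 1/(-1112 + ((-17 + 21)/(-14 + 21))²) - 3731728 = 1/(-1112 + (4/7)²) - 3731728 = 1/(-1112 + 16/49) - 3731728 = 1/(-54472/49) - 3731728 = -49/54472 - 3731728 = -203274687665/54472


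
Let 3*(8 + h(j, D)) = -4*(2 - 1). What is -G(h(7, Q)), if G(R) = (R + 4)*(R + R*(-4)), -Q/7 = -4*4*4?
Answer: 448/3 ≈ 149.33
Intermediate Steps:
Q = 448 (Q = -7*(-4*4)*4 = -(-112)*4 = -7*(-64) = 448)
h(j, D) = -28/3 (h(j, D) = -8 + (-4*(2 - 1))/3 = -8 + (-4*1)/3 = -8 + (⅓)*(-4) = -8 - 4/3 = -28/3)
G(R) = -3*R*(4 + R) (G(R) = (4 + R)*(R - 4*R) = (4 + R)*(-3*R) = -3*R*(4 + R))
-G(h(7, Q)) = -(-3)*(-28)*(4 - 28/3)/3 = -(-3)*(-28)*(-16)/(3*3) = -1*(-448/3) = 448/3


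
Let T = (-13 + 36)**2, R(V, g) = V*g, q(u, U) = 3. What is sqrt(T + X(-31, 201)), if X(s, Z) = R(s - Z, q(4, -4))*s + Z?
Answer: sqrt(22306) ≈ 149.35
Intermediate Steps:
X(s, Z) = Z + s*(-3*Z + 3*s) (X(s, Z) = ((s - Z)*3)*s + Z = (-3*Z + 3*s)*s + Z = s*(-3*Z + 3*s) + Z = Z + s*(-3*Z + 3*s))
T = 529 (T = 23**2 = 529)
sqrt(T + X(-31, 201)) = sqrt(529 + (201 - 3*(-31)*(201 - 1*(-31)))) = sqrt(529 + (201 - 3*(-31)*(201 + 31))) = sqrt(529 + (201 - 3*(-31)*232)) = sqrt(529 + (201 + 21576)) = sqrt(529 + 21777) = sqrt(22306)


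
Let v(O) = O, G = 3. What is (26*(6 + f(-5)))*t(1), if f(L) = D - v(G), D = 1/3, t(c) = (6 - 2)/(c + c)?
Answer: 520/3 ≈ 173.33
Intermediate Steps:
t(c) = 2/c (t(c) = 4/((2*c)) = 4*(1/(2*c)) = 2/c)
D = 1/3 (D = 1*(1/3) = 1/3 ≈ 0.33333)
f(L) = -8/3 (f(L) = 1/3 - 1*3 = 1/3 - 3 = -8/3)
(26*(6 + f(-5)))*t(1) = (26*(6 - 8/3))*(2/1) = (26*(10/3))*(2*1) = (260/3)*2 = 520/3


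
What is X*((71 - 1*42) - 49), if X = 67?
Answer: -1340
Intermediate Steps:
X*((71 - 1*42) - 49) = 67*((71 - 1*42) - 49) = 67*((71 - 42) - 49) = 67*(29 - 49) = 67*(-20) = -1340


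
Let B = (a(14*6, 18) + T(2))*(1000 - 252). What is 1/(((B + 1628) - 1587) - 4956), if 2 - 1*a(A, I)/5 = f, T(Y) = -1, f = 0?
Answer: 1/1817 ≈ 0.00055036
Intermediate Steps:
a(A, I) = 10 (a(A, I) = 10 - 5*0 = 10 + 0 = 10)
B = 6732 (B = (10 - 1)*(1000 - 252) = 9*748 = 6732)
1/(((B + 1628) - 1587) - 4956) = 1/(((6732 + 1628) - 1587) - 4956) = 1/((8360 - 1587) - 4956) = 1/(6773 - 4956) = 1/1817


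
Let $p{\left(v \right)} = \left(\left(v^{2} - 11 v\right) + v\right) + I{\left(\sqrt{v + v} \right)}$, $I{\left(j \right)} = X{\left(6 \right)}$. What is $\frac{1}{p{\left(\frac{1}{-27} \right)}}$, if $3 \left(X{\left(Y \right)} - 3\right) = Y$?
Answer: $\frac{729}{3916} \approx 0.18616$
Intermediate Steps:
$X{\left(Y \right)} = 3 + \frac{Y}{3}$
$I{\left(j \right)} = 5$ ($I{\left(j \right)} = 3 + \frac{1}{3} \cdot 6 = 3 + 2 = 5$)
$p{\left(v \right)} = 5 + v^{2} - 10 v$ ($p{\left(v \right)} = \left(\left(v^{2} - 11 v\right) + v\right) + 5 = \left(v^{2} - 10 v\right) + 5 = 5 + v^{2} - 10 v$)
$\frac{1}{p{\left(\frac{1}{-27} \right)}} = \frac{1}{5 + \left(\frac{1}{-27}\right)^{2} - \frac{10}{-27}} = \frac{1}{5 + \left(- \frac{1}{27}\right)^{2} - - \frac{10}{27}} = \frac{1}{5 + \frac{1}{729} + \frac{10}{27}} = \frac{1}{\frac{3916}{729}} = \frac{729}{3916}$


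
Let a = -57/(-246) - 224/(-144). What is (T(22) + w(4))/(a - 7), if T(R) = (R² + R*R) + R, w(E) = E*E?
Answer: -742428/3847 ≈ -192.99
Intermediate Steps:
w(E) = E²
T(R) = R + 2*R² (T(R) = (R² + R²) + R = 2*R² + R = R + 2*R²)
a = 1319/738 (a = -57*(-1/246) - 224*(-1/144) = 19/82 + 14/9 = 1319/738 ≈ 1.7873)
(T(22) + w(4))/(a - 7) = (22*(1 + 2*22) + 4²)/(1319/738 - 7) = (22*(1 + 44) + 16)/(-3847/738) = (22*45 + 16)*(-738/3847) = (990 + 16)*(-738/3847) = 1006*(-738/3847) = -742428/3847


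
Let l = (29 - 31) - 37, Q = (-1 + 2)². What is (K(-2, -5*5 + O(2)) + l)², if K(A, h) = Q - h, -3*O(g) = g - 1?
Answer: 1444/9 ≈ 160.44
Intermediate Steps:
O(g) = ⅓ - g/3 (O(g) = -(g - 1)/3 = -(-1 + g)/3 = ⅓ - g/3)
Q = 1 (Q = 1² = 1)
K(A, h) = 1 - h
l = -39 (l = -2 - 37 = -39)
(K(-2, -5*5 + O(2)) + l)² = ((1 - (-5*5 + (⅓ - ⅓*2))) - 39)² = ((1 - (-25 + (⅓ - ⅔))) - 39)² = ((1 - (-25 - ⅓)) - 39)² = ((1 - 1*(-76/3)) - 39)² = ((1 + 76/3) - 39)² = (79/3 - 39)² = (-38/3)² = 1444/9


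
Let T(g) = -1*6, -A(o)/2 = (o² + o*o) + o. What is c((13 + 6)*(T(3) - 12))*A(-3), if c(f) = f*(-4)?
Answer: -41040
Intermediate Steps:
A(o) = -4*o² - 2*o (A(o) = -2*((o² + o*o) + o) = -2*((o² + o²) + o) = -2*(2*o² + o) = -2*(o + 2*o²) = -4*o² - 2*o)
T(g) = -6
c(f) = -4*f
c((13 + 6)*(T(3) - 12))*A(-3) = (-4*(13 + 6)*(-6 - 12))*(-2*(-3)*(1 + 2*(-3))) = (-76*(-18))*(-2*(-3)*(1 - 6)) = (-4*(-342))*(-2*(-3)*(-5)) = 1368*(-30) = -41040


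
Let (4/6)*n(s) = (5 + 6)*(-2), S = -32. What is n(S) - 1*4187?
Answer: -4220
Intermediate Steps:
n(s) = -33 (n(s) = 3*((5 + 6)*(-2))/2 = 3*(11*(-2))/2 = (3/2)*(-22) = -33)
n(S) - 1*4187 = -33 - 1*4187 = -33 - 4187 = -4220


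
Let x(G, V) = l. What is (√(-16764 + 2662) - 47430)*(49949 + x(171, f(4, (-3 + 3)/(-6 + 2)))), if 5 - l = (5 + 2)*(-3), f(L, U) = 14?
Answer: -2370314250 + 49975*I*√14102 ≈ -2.3703e+9 + 5.9346e+6*I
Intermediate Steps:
l = 26 (l = 5 - (5 + 2)*(-3) = 5 - 7*(-3) = 5 - 1*(-21) = 5 + 21 = 26)
x(G, V) = 26
(√(-16764 + 2662) - 47430)*(49949 + x(171, f(4, (-3 + 3)/(-6 + 2)))) = (√(-16764 + 2662) - 47430)*(49949 + 26) = (√(-14102) - 47430)*49975 = (I*√14102 - 47430)*49975 = (-47430 + I*√14102)*49975 = -2370314250 + 49975*I*√14102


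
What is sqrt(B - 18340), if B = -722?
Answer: 3*I*sqrt(2118) ≈ 138.07*I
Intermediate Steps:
sqrt(B - 18340) = sqrt(-722 - 18340) = sqrt(-19062) = 3*I*sqrt(2118)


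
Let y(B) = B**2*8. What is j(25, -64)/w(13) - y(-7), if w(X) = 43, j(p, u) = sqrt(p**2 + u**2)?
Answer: -392 + sqrt(4721)/43 ≈ -390.40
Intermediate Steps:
y(B) = 8*B**2
j(25, -64)/w(13) - y(-7) = sqrt(25**2 + (-64)**2)/43 - 8*(-7)**2 = sqrt(625 + 4096)*(1/43) - 8*49 = sqrt(4721)*(1/43) - 1*392 = sqrt(4721)/43 - 392 = -392 + sqrt(4721)/43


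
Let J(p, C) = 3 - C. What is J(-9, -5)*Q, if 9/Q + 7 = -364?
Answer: -72/371 ≈ -0.19407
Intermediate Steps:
Q = -9/371 (Q = 9/(-7 - 364) = 9/(-371) = 9*(-1/371) = -9/371 ≈ -0.024259)
J(-9, -5)*Q = (3 - 1*(-5))*(-9/371) = (3 + 5)*(-9/371) = 8*(-9/371) = -72/371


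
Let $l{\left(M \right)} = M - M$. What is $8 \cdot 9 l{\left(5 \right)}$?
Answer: $0$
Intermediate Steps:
$l{\left(M \right)} = 0$
$8 \cdot 9 l{\left(5 \right)} = 8 \cdot 9 \cdot 0 = 72 \cdot 0 = 0$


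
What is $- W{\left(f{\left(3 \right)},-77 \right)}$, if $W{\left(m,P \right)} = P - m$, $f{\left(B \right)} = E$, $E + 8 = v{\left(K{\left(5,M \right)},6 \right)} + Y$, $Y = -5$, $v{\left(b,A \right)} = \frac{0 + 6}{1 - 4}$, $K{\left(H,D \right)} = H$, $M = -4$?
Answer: $62$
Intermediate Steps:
$v{\left(b,A \right)} = -2$ ($v{\left(b,A \right)} = \frac{6}{-3} = 6 \left(- \frac{1}{3}\right) = -2$)
$E = -15$ ($E = -8 - 7 = -15$)
$f{\left(B \right)} = -15$
$- W{\left(f{\left(3 \right)},-77 \right)} = - (-77 - -15) = - (-77 + 15) = \left(-1\right) \left(-62\right) = 62$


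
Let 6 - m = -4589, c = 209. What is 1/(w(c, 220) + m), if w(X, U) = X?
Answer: 1/4804 ≈ 0.00020816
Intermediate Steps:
m = 4595 (m = 6 - 1*(-4589) = 6 + 4589 = 4595)
1/(w(c, 220) + m) = 1/(209 + 4595) = 1/4804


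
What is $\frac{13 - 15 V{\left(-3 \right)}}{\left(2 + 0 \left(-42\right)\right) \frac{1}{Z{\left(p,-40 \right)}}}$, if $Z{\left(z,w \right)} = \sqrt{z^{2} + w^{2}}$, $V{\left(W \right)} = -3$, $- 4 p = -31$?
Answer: $\frac{29 \sqrt{26561}}{4} \approx 1181.6$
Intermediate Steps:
$p = \frac{31}{4}$ ($p = \left(- \frac{1}{4}\right) \left(-31\right) = \frac{31}{4} \approx 7.75$)
$Z{\left(z,w \right)} = \sqrt{w^{2} + z^{2}}$
$\frac{13 - 15 V{\left(-3 \right)}}{\left(2 + 0 \left(-42\right)\right) \frac{1}{Z{\left(p,-40 \right)}}} = \frac{13 - -45}{\left(2 + 0 \left(-42\right)\right) \frac{1}{\sqrt{\left(-40\right)^{2} + \left(\frac{31}{4}\right)^{2}}}} = \frac{13 + 45}{\left(2 + 0\right) \frac{1}{\sqrt{1600 + \frac{961}{16}}}} = \frac{58}{2 \frac{1}{\sqrt{\frac{26561}{16}}}} = \frac{58}{2 \frac{1}{\frac{1}{4} \sqrt{26561}}} = \frac{58}{2 \frac{4 \sqrt{26561}}{26561}} = \frac{58}{\frac{8}{26561} \sqrt{26561}} = 58 \frac{\sqrt{26561}}{8} = \frac{29 \sqrt{26561}}{4}$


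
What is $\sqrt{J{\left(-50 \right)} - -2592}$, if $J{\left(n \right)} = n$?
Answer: $\sqrt{2542} \approx 50.418$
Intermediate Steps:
$\sqrt{J{\left(-50 \right)} - -2592} = \sqrt{-50 - -2592} = \sqrt{-50 + 2592} = \sqrt{2542}$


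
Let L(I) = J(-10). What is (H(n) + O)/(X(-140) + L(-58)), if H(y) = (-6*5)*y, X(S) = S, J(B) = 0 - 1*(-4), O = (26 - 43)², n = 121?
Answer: 3341/136 ≈ 24.566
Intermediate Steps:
O = 289 (O = (-17)² = 289)
J(B) = 4 (J(B) = 0 + 4 = 4)
L(I) = 4
H(y) = -30*y
(H(n) + O)/(X(-140) + L(-58)) = (-30*121 + 289)/(-140 + 4) = (-3630 + 289)/(-136) = -3341*(-1/136) = 3341/136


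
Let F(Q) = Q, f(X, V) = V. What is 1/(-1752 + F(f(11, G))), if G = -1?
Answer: -1/1753 ≈ -0.00057045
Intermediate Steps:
1/(-1752 + F(f(11, G))) = 1/(-1752 - 1) = 1/(-1753) = -1/1753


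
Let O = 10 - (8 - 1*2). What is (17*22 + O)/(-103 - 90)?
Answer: -378/193 ≈ -1.9585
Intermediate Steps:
O = 4 (O = 10 - (8 - 2) = 10 - 1*6 = 10 - 6 = 4)
(17*22 + O)/(-103 - 90) = (17*22 + 4)/(-103 - 90) = (374 + 4)/(-193) = -1/193*378 = -378/193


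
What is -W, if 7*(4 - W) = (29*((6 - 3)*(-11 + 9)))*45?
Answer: -7858/7 ≈ -1122.6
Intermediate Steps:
W = 7858/7 (W = 4 - 29*((6 - 3)*(-11 + 9))*45/7 = 4 - 29*(3*(-2))*45/7 = 4 - 29*(-6)*45/7 = 4 - (-174)*45/7 = 4 - ⅐*(-7830) = 4 + 7830/7 = 7858/7 ≈ 1122.6)
-W = -1*7858/7 = -7858/7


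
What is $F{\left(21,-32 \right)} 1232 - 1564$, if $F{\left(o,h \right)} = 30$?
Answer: $35396$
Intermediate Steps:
$F{\left(21,-32 \right)} 1232 - 1564 = 30 \cdot 1232 - 1564 = 36960 - 1564 = 35396$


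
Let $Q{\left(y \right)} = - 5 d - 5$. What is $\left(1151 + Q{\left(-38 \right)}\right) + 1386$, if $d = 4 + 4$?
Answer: $2492$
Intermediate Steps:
$d = 8$
$Q{\left(y \right)} = -45$ ($Q{\left(y \right)} = \left(-5\right) 8 - 5 = -40 - 5 = -45$)
$\left(1151 + Q{\left(-38 \right)}\right) + 1386 = \left(1151 - 45\right) + 1386 = 1106 + 1386 = 2492$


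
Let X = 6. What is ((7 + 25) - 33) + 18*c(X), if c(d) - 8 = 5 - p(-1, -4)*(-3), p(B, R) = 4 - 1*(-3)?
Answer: 611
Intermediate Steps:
p(B, R) = 7 (p(B, R) = 4 + 3 = 7)
c(d) = 34 (c(d) = 8 + (5 - 7*(-3)) = 8 + (5 - 1*(-21)) = 8 + (5 + 21) = 8 + 26 = 34)
((7 + 25) - 33) + 18*c(X) = ((7 + 25) - 33) + 18*34 = (32 - 33) + 612 = -1 + 612 = 611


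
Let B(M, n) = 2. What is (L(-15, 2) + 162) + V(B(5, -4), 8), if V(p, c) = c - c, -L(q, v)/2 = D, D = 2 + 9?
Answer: 140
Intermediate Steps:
D = 11
L(q, v) = -22 (L(q, v) = -2*11 = -22)
V(p, c) = 0
(L(-15, 2) + 162) + V(B(5, -4), 8) = (-22 + 162) + 0 = 140 + 0 = 140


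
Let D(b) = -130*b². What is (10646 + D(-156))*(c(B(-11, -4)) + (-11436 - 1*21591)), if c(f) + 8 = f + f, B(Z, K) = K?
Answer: 104185702462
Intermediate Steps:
c(f) = -8 + 2*f (c(f) = -8 + (f + f) = -8 + 2*f)
(10646 + D(-156))*(c(B(-11, -4)) + (-11436 - 1*21591)) = (10646 - 130*(-156)²)*((-8 + 2*(-4)) + (-11436 - 1*21591)) = (10646 - 130*24336)*((-8 - 8) + (-11436 - 21591)) = (10646 - 3163680)*(-16 - 33027) = -3153034*(-33043) = 104185702462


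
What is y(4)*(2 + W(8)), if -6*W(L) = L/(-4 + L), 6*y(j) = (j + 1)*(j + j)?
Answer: 100/9 ≈ 11.111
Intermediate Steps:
y(j) = j*(1 + j)/3 (y(j) = ((j + 1)*(j + j))/6 = ((1 + j)*(2*j))/6 = (2*j*(1 + j))/6 = j*(1 + j)/3)
W(L) = -L/(6*(-4 + L))
y(4)*(2 + W(8)) = ((⅓)*4*(1 + 4))*(2 - 1*8/(-24 + 6*8)) = ((⅓)*4*5)*(2 - 1*8/(-24 + 48)) = 20*(2 - 1*8/24)/3 = 20*(2 - 1*8*1/24)/3 = 20*(2 - ⅓)/3 = (20/3)*(5/3) = 100/9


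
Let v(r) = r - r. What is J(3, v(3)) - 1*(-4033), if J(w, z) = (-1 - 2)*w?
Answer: 4024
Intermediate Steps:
v(r) = 0
J(w, z) = -3*w
J(3, v(3)) - 1*(-4033) = -3*3 - 1*(-4033) = -9 + 4033 = 4024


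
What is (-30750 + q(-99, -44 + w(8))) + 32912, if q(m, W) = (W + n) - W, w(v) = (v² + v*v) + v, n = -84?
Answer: 2078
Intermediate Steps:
w(v) = v + 2*v² (w(v) = (v² + v²) + v = 2*v² + v = v + 2*v²)
q(m, W) = -84 (q(m, W) = (W - 84) - W = (-84 + W) - W = -84)
(-30750 + q(-99, -44 + w(8))) + 32912 = (-30750 - 84) + 32912 = -30834 + 32912 = 2078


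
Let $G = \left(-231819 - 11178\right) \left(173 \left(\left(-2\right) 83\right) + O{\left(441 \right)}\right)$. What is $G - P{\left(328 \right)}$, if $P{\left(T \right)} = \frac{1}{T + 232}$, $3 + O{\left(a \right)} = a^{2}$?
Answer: $- \frac{22556342323201}{560} \approx -4.0279 \cdot 10^{10}$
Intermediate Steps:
$O{\left(a \right)} = -3 + a^{2}$
$P{\left(T \right)} = \frac{1}{232 + T}$
$G = -40279182720$ ($G = \left(-231819 - 11178\right) \left(173 \left(\left(-2\right) 83\right) - \left(3 - 441^{2}\right)\right) = - 242997 \left(173 \left(-166\right) + \left(-3 + 194481\right)\right) = - 242997 \left(-28718 + 194478\right) = \left(-242997\right) 165760 = -40279182720$)
$G - P{\left(328 \right)} = -40279182720 - \frac{1}{232 + 328} = -40279182720 - \frac{1}{560} = - \frac{22556342323201}{560}$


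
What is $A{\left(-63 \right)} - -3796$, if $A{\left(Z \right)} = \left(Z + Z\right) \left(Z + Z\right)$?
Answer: $19672$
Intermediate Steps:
$A{\left(Z \right)} = 4 Z^{2}$ ($A{\left(Z \right)} = 2 Z 2 Z = 4 Z^{2}$)
$A{\left(-63 \right)} - -3796 = 4 \left(-63\right)^{2} - -3796 = 4 \cdot 3969 + 3796 = 15876 + 3796 = 19672$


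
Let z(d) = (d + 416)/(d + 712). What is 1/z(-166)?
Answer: 273/125 ≈ 2.1840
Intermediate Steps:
z(d) = (416 + d)/(712 + d)
1/z(-166) = 1/((416 - 166)/(712 - 166)) = 1/(250/546) = 1/((1/546)*250) = 1/(125/273) = 273/125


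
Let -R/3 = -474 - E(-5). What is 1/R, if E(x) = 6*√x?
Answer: 79/112428 - I*√5/112428 ≈ 0.00070267 - 1.9889e-5*I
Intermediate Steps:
R = 1422 + 18*I*√5 (R = -3*(-474 - 6*√(-5)) = -3*(-474 - 6*I*√5) = 1422 + 18*I*√5 ≈ 1422.0 + 40.249*I)
1/R = 1/(1422 + 18*I*√5)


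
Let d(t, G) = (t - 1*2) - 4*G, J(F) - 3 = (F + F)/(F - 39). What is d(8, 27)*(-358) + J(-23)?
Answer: 1132112/31 ≈ 36520.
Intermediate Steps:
J(F) = 3 + 2*F/(-39 + F) (J(F) = 3 + (F + F)/(F - 39) = 3 + (2*F)/(-39 + F) = 3 + 2*F/(-39 + F))
d(t, G) = -2 + t - 4*G (d(t, G) = (t - 2) - 4*G = (-2 + t) - 4*G = -2 + t - 4*G)
d(8, 27)*(-358) + J(-23) = (-2 + 8 - 4*27)*(-358) + (-117 + 5*(-23))/(-39 - 23) = (-2 + 8 - 108)*(-358) + (-117 - 115)/(-62) = -102*(-358) - 1/62*(-232) = 36516 + 116/31 = 1132112/31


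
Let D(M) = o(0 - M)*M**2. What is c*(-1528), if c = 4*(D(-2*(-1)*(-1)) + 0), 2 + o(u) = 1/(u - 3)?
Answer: 73344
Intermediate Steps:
o(u) = -2 + 1/(-3 + u) (o(u) = -2 + 1/(u - 3) = -2 + 1/(-3 + u))
D(M) = M**2*(7 + 2*M)/(-3 - M) (D(M) = ((7 - 2*(0 - M))/(-3 + (0 - M)))*M**2 = ((7 - (-2)*M)/(-3 - M))*M**2 = ((7 + 2*M)/(-3 - M))*M**2 = M**2*(7 + 2*M)/(-3 - M))
c = -48 (c = 4*((-2*(-1)*(-1))**2*(-7 - 2*(-2*(-1))*(-1))/(3 - 2*(-1)*(-1)) + 0) = 4*((2*(-1))**2*(-7 - 4*(-1))/(3 + 2*(-1)) + 0) = 4*((-2)**2*(-7 - 2*(-2))/(3 - 2) + 0) = 4*(4*(-7 + 4)/1 + 0) = 4*(4*1*(-3) + 0) = 4*(-12 + 0) = 4*(-12) = -48)
c*(-1528) = -48*(-1528) = 73344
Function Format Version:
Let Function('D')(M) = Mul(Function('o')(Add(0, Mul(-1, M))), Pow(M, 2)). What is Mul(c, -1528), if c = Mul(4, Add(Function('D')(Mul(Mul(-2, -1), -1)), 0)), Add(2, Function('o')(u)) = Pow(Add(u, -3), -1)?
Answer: 73344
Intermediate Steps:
Function('o')(u) = Add(-2, Pow(Add(-3, u), -1)) (Function('o')(u) = Add(-2, Pow(Add(u, -3), -1)) = Add(-2, Pow(Add(-3, u), -1)))
Function('D')(M) = Mul(Pow(M, 2), Pow(Add(-3, Mul(-1, M)), -1), Add(7, Mul(2, M))) (Function('D')(M) = Mul(Mul(Pow(Add(-3, Add(0, Mul(-1, M))), -1), Add(7, Mul(-2, Add(0, Mul(-1, M))))), Pow(M, 2)) = Mul(Mul(Pow(Add(-3, Mul(-1, M)), -1), Add(7, Mul(-2, Mul(-1, M)))), Pow(M, 2)) = Mul(Mul(Pow(Add(-3, Mul(-1, M)), -1), Add(7, Mul(2, M))), Pow(M, 2)) = Mul(Pow(M, 2), Pow(Add(-3, Mul(-1, M)), -1), Add(7, Mul(2, M))))
c = -48 (c = Mul(4, Add(Mul(Pow(Mul(Mul(-2, -1), -1), 2), Pow(Add(3, Mul(Mul(-2, -1), -1)), -1), Add(-7, Mul(-2, Mul(Mul(-2, -1), -1)))), 0)) = Mul(4, Add(Mul(Pow(Mul(2, -1), 2), Pow(Add(3, Mul(2, -1)), -1), Add(-7, Mul(-2, Mul(2, -1)))), 0)) = Mul(4, Add(Mul(Pow(-2, 2), Pow(Add(3, -2), -1), Add(-7, Mul(-2, -2))), 0)) = Mul(4, Add(Mul(4, Pow(1, -1), Add(-7, 4)), 0)) = Mul(4, Add(Mul(4, 1, -3), 0)) = Mul(4, Add(-12, 0)) = Mul(4, -12) = -48)
Mul(c, -1528) = Mul(-48, -1528) = 73344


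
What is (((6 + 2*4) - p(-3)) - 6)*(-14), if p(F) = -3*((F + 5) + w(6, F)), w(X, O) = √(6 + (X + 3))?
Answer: -196 - 42*√15 ≈ -358.67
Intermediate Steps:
w(X, O) = √(9 + X) (w(X, O) = √(6 + (3 + X)) = √(9 + X))
p(F) = -15 - 3*F - 3*√15 (p(F) = -3*((F + 5) + √(9 + 6)) = -3*((5 + F) + √15) = -3*(5 + F + √15) = -15 - 3*F - 3*√15)
(((6 + 2*4) - p(-3)) - 6)*(-14) = (((6 + 2*4) - (-15 - 3*(-3) - 3*√15)) - 6)*(-14) = (((6 + 8) - (-15 + 9 - 3*√15)) - 6)*(-14) = ((14 - (-6 - 3*√15)) - 6)*(-14) = ((14 + (6 + 3*√15)) - 6)*(-14) = ((20 + 3*√15) - 6)*(-14) = (14 + 3*√15)*(-14) = -196 - 42*√15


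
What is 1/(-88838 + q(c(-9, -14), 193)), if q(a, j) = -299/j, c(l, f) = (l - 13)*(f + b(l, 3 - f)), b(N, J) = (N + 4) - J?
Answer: -193/17146033 ≈ -1.1256e-5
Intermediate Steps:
b(N, J) = 4 + N - J (b(N, J) = (4 + N) - J = 4 + N - J)
c(l, f) = (-13 + l)*(1 + l + 2*f) (c(l, f) = (l - 13)*(f + (4 + l - (3 - f))) = (-13 + l)*(f + (4 + l + (-3 + f))) = (-13 + l)*(f + (1 + f + l)) = (-13 + l)*(1 + l + 2*f))
1/(-88838 + q(c(-9, -14), 193)) = 1/(-88838 - 299/193) = 1/(-17146033/193) = -193/17146033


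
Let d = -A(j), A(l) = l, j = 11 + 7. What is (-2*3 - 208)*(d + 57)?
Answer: -8346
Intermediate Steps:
j = 18
d = -18 (d = -1*18 = -18)
(-2*3 - 208)*(d + 57) = (-2*3 - 208)*(-18 + 57) = (-6 - 208)*39 = -214*39 = -8346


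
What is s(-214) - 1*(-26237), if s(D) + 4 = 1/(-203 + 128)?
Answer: 1967474/75 ≈ 26233.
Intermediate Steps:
s(D) = -301/75 (s(D) = -4 + 1/(-203 + 128) = -4 + 1/(-75) = -4 - 1/75 = -301/75)
s(-214) - 1*(-26237) = -301/75 - 1*(-26237) = -301/75 + 26237 = 1967474/75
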